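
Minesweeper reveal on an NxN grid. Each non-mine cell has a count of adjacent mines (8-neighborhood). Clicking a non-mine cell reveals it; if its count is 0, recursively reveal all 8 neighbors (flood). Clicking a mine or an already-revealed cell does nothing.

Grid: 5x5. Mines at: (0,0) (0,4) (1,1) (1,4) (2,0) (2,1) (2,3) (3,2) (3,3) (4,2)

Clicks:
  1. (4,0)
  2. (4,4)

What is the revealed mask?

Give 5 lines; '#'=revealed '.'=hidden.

Answer: .....
.....
.....
##...
##..#

Derivation:
Click 1 (4,0) count=0: revealed 4 new [(3,0) (3,1) (4,0) (4,1)] -> total=4
Click 2 (4,4) count=1: revealed 1 new [(4,4)] -> total=5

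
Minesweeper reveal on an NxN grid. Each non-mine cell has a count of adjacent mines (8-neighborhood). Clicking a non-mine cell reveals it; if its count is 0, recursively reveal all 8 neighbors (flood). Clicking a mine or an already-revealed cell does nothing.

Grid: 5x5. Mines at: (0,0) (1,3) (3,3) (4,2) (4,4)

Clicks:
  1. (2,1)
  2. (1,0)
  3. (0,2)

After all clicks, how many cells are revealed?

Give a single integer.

Answer: 12

Derivation:
Click 1 (2,1) count=0: revealed 11 new [(1,0) (1,1) (1,2) (2,0) (2,1) (2,2) (3,0) (3,1) (3,2) (4,0) (4,1)] -> total=11
Click 2 (1,0) count=1: revealed 0 new [(none)] -> total=11
Click 3 (0,2) count=1: revealed 1 new [(0,2)] -> total=12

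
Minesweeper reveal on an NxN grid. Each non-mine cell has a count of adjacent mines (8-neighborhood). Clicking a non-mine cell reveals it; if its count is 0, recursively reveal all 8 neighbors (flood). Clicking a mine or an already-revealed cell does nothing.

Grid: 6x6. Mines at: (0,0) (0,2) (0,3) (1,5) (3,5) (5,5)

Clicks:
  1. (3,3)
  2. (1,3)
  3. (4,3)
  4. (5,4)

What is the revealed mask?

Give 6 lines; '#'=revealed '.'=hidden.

Answer: ......
#####.
#####.
#####.
#####.
#####.

Derivation:
Click 1 (3,3) count=0: revealed 25 new [(1,0) (1,1) (1,2) (1,3) (1,4) (2,0) (2,1) (2,2) (2,3) (2,4) (3,0) (3,1) (3,2) (3,3) (3,4) (4,0) (4,1) (4,2) (4,3) (4,4) (5,0) (5,1) (5,2) (5,3) (5,4)] -> total=25
Click 2 (1,3) count=2: revealed 0 new [(none)] -> total=25
Click 3 (4,3) count=0: revealed 0 new [(none)] -> total=25
Click 4 (5,4) count=1: revealed 0 new [(none)] -> total=25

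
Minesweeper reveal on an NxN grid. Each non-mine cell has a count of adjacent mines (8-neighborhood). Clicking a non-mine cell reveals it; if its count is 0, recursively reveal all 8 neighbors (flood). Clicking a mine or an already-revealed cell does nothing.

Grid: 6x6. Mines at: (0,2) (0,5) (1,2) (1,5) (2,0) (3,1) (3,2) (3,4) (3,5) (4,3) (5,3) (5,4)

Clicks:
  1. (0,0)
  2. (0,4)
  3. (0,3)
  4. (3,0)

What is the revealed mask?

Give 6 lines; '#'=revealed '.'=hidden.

Answer: ##.##.
##....
......
#.....
......
......

Derivation:
Click 1 (0,0) count=0: revealed 4 new [(0,0) (0,1) (1,0) (1,1)] -> total=4
Click 2 (0,4) count=2: revealed 1 new [(0,4)] -> total=5
Click 3 (0,3) count=2: revealed 1 new [(0,3)] -> total=6
Click 4 (3,0) count=2: revealed 1 new [(3,0)] -> total=7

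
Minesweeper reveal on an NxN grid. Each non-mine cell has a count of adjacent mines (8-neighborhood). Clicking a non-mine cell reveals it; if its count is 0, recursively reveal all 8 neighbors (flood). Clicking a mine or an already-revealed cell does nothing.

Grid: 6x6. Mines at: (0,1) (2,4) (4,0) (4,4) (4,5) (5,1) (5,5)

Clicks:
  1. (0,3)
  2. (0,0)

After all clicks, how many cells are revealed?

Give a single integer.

Click 1 (0,3) count=0: revealed 8 new [(0,2) (0,3) (0,4) (0,5) (1,2) (1,3) (1,4) (1,5)] -> total=8
Click 2 (0,0) count=1: revealed 1 new [(0,0)] -> total=9

Answer: 9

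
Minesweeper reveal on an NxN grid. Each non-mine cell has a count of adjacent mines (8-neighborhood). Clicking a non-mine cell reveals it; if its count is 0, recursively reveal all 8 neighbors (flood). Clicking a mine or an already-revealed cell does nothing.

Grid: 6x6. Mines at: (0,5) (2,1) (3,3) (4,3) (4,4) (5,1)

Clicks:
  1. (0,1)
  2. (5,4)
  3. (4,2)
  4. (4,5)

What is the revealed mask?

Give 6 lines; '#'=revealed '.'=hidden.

Answer: #####.
#####.
..###.
......
..#..#
....#.

Derivation:
Click 1 (0,1) count=0: revealed 13 new [(0,0) (0,1) (0,2) (0,3) (0,4) (1,0) (1,1) (1,2) (1,3) (1,4) (2,2) (2,3) (2,4)] -> total=13
Click 2 (5,4) count=2: revealed 1 new [(5,4)] -> total=14
Click 3 (4,2) count=3: revealed 1 new [(4,2)] -> total=15
Click 4 (4,5) count=1: revealed 1 new [(4,5)] -> total=16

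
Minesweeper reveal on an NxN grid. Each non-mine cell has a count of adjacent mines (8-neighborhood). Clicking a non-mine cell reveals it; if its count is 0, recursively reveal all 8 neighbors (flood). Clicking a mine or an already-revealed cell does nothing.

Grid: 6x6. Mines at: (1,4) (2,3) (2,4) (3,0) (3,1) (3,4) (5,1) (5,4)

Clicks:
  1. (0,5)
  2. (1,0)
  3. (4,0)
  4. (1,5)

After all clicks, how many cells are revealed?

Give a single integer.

Answer: 14

Derivation:
Click 1 (0,5) count=1: revealed 1 new [(0,5)] -> total=1
Click 2 (1,0) count=0: revealed 11 new [(0,0) (0,1) (0,2) (0,3) (1,0) (1,1) (1,2) (1,3) (2,0) (2,1) (2,2)] -> total=12
Click 3 (4,0) count=3: revealed 1 new [(4,0)] -> total=13
Click 4 (1,5) count=2: revealed 1 new [(1,5)] -> total=14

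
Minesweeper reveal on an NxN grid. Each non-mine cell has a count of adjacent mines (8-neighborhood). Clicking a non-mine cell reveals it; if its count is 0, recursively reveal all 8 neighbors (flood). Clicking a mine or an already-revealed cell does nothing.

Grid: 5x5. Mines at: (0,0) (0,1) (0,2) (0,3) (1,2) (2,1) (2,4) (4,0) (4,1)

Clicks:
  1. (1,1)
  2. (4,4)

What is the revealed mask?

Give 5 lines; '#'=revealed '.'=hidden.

Click 1 (1,1) count=5: revealed 1 new [(1,1)] -> total=1
Click 2 (4,4) count=0: revealed 6 new [(3,2) (3,3) (3,4) (4,2) (4,3) (4,4)] -> total=7

Answer: .....
.#...
.....
..###
..###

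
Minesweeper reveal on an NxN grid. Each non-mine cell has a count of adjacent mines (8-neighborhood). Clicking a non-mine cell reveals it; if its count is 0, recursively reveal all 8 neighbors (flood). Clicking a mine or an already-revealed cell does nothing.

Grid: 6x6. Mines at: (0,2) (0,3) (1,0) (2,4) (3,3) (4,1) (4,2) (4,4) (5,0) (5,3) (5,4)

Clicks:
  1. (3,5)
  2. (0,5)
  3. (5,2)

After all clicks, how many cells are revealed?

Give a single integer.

Answer: 6

Derivation:
Click 1 (3,5) count=2: revealed 1 new [(3,5)] -> total=1
Click 2 (0,5) count=0: revealed 4 new [(0,4) (0,5) (1,4) (1,5)] -> total=5
Click 3 (5,2) count=3: revealed 1 new [(5,2)] -> total=6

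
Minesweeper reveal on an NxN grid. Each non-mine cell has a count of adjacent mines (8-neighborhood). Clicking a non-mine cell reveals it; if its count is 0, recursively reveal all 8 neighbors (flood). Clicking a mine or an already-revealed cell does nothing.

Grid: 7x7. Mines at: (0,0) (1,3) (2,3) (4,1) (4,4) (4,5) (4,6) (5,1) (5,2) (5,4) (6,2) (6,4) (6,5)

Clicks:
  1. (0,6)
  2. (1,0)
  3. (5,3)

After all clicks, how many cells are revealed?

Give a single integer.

Answer: 14

Derivation:
Click 1 (0,6) count=0: revealed 12 new [(0,4) (0,5) (0,6) (1,4) (1,5) (1,6) (2,4) (2,5) (2,6) (3,4) (3,5) (3,6)] -> total=12
Click 2 (1,0) count=1: revealed 1 new [(1,0)] -> total=13
Click 3 (5,3) count=5: revealed 1 new [(5,3)] -> total=14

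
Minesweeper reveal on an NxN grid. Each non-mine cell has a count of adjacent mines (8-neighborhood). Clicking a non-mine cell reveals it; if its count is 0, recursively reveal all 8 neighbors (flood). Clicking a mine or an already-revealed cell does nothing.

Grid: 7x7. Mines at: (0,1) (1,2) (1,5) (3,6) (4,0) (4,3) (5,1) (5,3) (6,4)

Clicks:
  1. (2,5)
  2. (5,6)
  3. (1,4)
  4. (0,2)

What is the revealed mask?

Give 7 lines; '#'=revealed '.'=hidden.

Click 1 (2,5) count=2: revealed 1 new [(2,5)] -> total=1
Click 2 (5,6) count=0: revealed 6 new [(4,5) (4,6) (5,5) (5,6) (6,5) (6,6)] -> total=7
Click 3 (1,4) count=1: revealed 1 new [(1,4)] -> total=8
Click 4 (0,2) count=2: revealed 1 new [(0,2)] -> total=9

Answer: ..#....
....#..
.....#.
.......
.....##
.....##
.....##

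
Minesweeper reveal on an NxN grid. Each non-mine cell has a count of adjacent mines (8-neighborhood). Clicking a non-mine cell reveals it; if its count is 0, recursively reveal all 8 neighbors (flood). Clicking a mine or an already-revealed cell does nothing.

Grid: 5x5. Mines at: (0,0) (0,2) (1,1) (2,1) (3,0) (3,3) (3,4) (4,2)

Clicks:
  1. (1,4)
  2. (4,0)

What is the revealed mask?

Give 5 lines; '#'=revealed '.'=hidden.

Answer: ...##
...##
...##
.....
#....

Derivation:
Click 1 (1,4) count=0: revealed 6 new [(0,3) (0,4) (1,3) (1,4) (2,3) (2,4)] -> total=6
Click 2 (4,0) count=1: revealed 1 new [(4,0)] -> total=7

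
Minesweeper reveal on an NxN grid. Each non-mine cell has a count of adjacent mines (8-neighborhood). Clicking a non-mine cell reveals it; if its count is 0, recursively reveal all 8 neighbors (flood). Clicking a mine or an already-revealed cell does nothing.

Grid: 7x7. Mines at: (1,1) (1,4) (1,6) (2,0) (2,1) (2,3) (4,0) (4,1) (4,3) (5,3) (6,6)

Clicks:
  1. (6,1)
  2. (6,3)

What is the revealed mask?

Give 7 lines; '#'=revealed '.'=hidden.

Answer: .......
.......
.......
.......
.......
###....
####...

Derivation:
Click 1 (6,1) count=0: revealed 6 new [(5,0) (5,1) (5,2) (6,0) (6,1) (6,2)] -> total=6
Click 2 (6,3) count=1: revealed 1 new [(6,3)] -> total=7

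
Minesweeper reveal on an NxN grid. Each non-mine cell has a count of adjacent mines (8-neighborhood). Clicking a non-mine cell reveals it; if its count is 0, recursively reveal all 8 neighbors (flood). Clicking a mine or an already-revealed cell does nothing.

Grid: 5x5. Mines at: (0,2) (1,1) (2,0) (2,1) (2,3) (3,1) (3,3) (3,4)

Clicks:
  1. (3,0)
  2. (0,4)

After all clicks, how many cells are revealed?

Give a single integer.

Answer: 5

Derivation:
Click 1 (3,0) count=3: revealed 1 new [(3,0)] -> total=1
Click 2 (0,4) count=0: revealed 4 new [(0,3) (0,4) (1,3) (1,4)] -> total=5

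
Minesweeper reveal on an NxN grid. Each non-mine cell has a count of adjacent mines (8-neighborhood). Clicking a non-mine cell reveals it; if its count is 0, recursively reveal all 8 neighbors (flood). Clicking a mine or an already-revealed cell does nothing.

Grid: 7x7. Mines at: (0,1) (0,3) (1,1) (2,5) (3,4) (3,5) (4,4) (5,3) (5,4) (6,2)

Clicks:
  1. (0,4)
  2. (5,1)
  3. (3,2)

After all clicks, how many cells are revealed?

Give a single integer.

Answer: 18

Derivation:
Click 1 (0,4) count=1: revealed 1 new [(0,4)] -> total=1
Click 2 (5,1) count=1: revealed 1 new [(5,1)] -> total=2
Click 3 (3,2) count=0: revealed 16 new [(2,0) (2,1) (2,2) (2,3) (3,0) (3,1) (3,2) (3,3) (4,0) (4,1) (4,2) (4,3) (5,0) (5,2) (6,0) (6,1)] -> total=18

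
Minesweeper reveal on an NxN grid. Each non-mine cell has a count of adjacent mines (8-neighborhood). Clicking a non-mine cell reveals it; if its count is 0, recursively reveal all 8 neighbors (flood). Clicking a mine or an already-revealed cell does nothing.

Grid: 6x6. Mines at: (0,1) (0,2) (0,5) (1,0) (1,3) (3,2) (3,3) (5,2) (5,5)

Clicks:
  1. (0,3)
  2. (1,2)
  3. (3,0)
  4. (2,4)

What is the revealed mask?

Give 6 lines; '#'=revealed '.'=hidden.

Answer: ...#..
..#...
##..#.
##....
##....
##....

Derivation:
Click 1 (0,3) count=2: revealed 1 new [(0,3)] -> total=1
Click 2 (1,2) count=3: revealed 1 new [(1,2)] -> total=2
Click 3 (3,0) count=0: revealed 8 new [(2,0) (2,1) (3,0) (3,1) (4,0) (4,1) (5,0) (5,1)] -> total=10
Click 4 (2,4) count=2: revealed 1 new [(2,4)] -> total=11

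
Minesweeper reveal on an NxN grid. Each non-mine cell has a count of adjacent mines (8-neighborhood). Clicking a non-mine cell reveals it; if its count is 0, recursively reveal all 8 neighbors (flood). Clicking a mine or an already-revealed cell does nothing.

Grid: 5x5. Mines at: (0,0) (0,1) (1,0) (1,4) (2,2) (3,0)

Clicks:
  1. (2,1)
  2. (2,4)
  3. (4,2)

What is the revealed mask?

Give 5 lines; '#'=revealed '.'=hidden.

Answer: .....
.....
.#.##
.####
.####

Derivation:
Click 1 (2,1) count=3: revealed 1 new [(2,1)] -> total=1
Click 2 (2,4) count=1: revealed 1 new [(2,4)] -> total=2
Click 3 (4,2) count=0: revealed 9 new [(2,3) (3,1) (3,2) (3,3) (3,4) (4,1) (4,2) (4,3) (4,4)] -> total=11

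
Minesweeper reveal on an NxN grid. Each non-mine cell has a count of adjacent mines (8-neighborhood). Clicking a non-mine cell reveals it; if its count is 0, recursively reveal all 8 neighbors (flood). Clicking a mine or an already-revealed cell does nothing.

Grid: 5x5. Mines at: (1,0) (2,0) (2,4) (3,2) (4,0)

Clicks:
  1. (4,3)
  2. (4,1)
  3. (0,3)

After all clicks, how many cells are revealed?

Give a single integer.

Click 1 (4,3) count=1: revealed 1 new [(4,3)] -> total=1
Click 2 (4,1) count=2: revealed 1 new [(4,1)] -> total=2
Click 3 (0,3) count=0: revealed 11 new [(0,1) (0,2) (0,3) (0,4) (1,1) (1,2) (1,3) (1,4) (2,1) (2,2) (2,3)] -> total=13

Answer: 13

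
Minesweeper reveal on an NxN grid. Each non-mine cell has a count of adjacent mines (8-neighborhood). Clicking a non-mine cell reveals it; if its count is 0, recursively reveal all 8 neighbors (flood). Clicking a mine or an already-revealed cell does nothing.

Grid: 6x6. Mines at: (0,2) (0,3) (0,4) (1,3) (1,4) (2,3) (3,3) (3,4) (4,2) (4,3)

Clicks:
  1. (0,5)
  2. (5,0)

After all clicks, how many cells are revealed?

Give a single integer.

Answer: 16

Derivation:
Click 1 (0,5) count=2: revealed 1 new [(0,5)] -> total=1
Click 2 (5,0) count=0: revealed 15 new [(0,0) (0,1) (1,0) (1,1) (1,2) (2,0) (2,1) (2,2) (3,0) (3,1) (3,2) (4,0) (4,1) (5,0) (5,1)] -> total=16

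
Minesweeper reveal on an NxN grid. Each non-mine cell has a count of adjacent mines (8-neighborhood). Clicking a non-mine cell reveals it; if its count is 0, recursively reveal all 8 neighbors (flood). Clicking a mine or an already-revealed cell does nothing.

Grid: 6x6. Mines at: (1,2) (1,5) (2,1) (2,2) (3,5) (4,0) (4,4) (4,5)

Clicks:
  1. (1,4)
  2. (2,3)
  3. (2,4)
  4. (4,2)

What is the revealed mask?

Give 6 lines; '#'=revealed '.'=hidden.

Click 1 (1,4) count=1: revealed 1 new [(1,4)] -> total=1
Click 2 (2,3) count=2: revealed 1 new [(2,3)] -> total=2
Click 3 (2,4) count=2: revealed 1 new [(2,4)] -> total=3
Click 4 (4,2) count=0: revealed 9 new [(3,1) (3,2) (3,3) (4,1) (4,2) (4,3) (5,1) (5,2) (5,3)] -> total=12

Answer: ......
....#.
...##.
.###..
.###..
.###..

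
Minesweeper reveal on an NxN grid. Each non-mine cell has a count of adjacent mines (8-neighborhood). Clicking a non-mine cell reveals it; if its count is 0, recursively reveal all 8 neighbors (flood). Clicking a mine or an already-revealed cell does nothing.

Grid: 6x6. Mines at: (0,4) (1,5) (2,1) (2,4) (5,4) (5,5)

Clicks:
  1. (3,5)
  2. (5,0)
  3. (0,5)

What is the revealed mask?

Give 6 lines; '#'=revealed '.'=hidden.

Answer: .....#
......
......
####.#
####..
####..

Derivation:
Click 1 (3,5) count=1: revealed 1 new [(3,5)] -> total=1
Click 2 (5,0) count=0: revealed 12 new [(3,0) (3,1) (3,2) (3,3) (4,0) (4,1) (4,2) (4,3) (5,0) (5,1) (5,2) (5,3)] -> total=13
Click 3 (0,5) count=2: revealed 1 new [(0,5)] -> total=14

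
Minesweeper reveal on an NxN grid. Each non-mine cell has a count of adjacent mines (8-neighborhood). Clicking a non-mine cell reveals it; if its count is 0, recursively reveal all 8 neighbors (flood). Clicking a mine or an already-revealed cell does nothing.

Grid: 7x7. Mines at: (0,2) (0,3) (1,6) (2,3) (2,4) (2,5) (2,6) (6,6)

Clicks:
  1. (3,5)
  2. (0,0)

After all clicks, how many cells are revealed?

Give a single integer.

Answer: 35

Derivation:
Click 1 (3,5) count=3: revealed 1 new [(3,5)] -> total=1
Click 2 (0,0) count=0: revealed 34 new [(0,0) (0,1) (1,0) (1,1) (1,2) (2,0) (2,1) (2,2) (3,0) (3,1) (3,2) (3,3) (3,4) (3,6) (4,0) (4,1) (4,2) (4,3) (4,4) (4,5) (4,6) (5,0) (5,1) (5,2) (5,3) (5,4) (5,5) (5,6) (6,0) (6,1) (6,2) (6,3) (6,4) (6,5)] -> total=35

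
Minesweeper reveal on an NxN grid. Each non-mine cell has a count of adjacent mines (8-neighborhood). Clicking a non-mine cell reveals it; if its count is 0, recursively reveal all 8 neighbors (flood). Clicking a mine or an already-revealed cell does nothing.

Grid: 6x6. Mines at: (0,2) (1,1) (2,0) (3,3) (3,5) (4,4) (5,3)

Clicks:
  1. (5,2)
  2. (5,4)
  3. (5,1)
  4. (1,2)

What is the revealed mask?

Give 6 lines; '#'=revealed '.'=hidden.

Click 1 (5,2) count=1: revealed 1 new [(5,2)] -> total=1
Click 2 (5,4) count=2: revealed 1 new [(5,4)] -> total=2
Click 3 (5,1) count=0: revealed 8 new [(3,0) (3,1) (3,2) (4,0) (4,1) (4,2) (5,0) (5,1)] -> total=10
Click 4 (1,2) count=2: revealed 1 new [(1,2)] -> total=11

Answer: ......
..#...
......
###...
###...
###.#.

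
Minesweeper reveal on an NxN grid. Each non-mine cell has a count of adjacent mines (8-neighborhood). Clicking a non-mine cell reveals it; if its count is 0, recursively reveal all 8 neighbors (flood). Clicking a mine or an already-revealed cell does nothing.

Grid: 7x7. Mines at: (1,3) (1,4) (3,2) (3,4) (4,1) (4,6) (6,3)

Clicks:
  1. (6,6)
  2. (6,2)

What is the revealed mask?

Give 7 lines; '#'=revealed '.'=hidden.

Click 1 (6,6) count=0: revealed 6 new [(5,4) (5,5) (5,6) (6,4) (6,5) (6,6)] -> total=6
Click 2 (6,2) count=1: revealed 1 new [(6,2)] -> total=7

Answer: .......
.......
.......
.......
.......
....###
..#.###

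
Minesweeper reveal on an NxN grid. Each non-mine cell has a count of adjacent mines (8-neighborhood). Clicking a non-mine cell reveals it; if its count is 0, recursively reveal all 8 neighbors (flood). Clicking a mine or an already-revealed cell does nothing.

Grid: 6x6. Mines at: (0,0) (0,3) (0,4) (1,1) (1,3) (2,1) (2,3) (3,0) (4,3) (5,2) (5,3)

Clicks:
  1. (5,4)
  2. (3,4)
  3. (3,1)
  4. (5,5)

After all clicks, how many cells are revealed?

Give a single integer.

Answer: 11

Derivation:
Click 1 (5,4) count=2: revealed 1 new [(5,4)] -> total=1
Click 2 (3,4) count=2: revealed 1 new [(3,4)] -> total=2
Click 3 (3,1) count=2: revealed 1 new [(3,1)] -> total=3
Click 4 (5,5) count=0: revealed 8 new [(1,4) (1,5) (2,4) (2,5) (3,5) (4,4) (4,5) (5,5)] -> total=11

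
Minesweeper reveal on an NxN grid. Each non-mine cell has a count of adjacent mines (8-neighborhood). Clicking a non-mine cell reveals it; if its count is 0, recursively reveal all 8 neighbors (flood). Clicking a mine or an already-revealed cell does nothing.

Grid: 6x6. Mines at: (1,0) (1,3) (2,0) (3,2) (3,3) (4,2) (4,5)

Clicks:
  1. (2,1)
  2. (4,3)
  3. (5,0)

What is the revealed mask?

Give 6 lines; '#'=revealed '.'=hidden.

Click 1 (2,1) count=3: revealed 1 new [(2,1)] -> total=1
Click 2 (4,3) count=3: revealed 1 new [(4,3)] -> total=2
Click 3 (5,0) count=0: revealed 6 new [(3,0) (3,1) (4,0) (4,1) (5,0) (5,1)] -> total=8

Answer: ......
......
.#....
##....
##.#..
##....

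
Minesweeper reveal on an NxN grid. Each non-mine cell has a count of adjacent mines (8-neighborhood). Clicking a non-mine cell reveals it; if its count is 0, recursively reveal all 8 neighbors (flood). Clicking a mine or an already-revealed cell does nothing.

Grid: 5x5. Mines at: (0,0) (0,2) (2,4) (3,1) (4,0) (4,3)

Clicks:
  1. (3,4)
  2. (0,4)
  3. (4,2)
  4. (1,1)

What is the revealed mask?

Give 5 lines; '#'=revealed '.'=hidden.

Click 1 (3,4) count=2: revealed 1 new [(3,4)] -> total=1
Click 2 (0,4) count=0: revealed 4 new [(0,3) (0,4) (1,3) (1,4)] -> total=5
Click 3 (4,2) count=2: revealed 1 new [(4,2)] -> total=6
Click 4 (1,1) count=2: revealed 1 new [(1,1)] -> total=7

Answer: ...##
.#.##
.....
....#
..#..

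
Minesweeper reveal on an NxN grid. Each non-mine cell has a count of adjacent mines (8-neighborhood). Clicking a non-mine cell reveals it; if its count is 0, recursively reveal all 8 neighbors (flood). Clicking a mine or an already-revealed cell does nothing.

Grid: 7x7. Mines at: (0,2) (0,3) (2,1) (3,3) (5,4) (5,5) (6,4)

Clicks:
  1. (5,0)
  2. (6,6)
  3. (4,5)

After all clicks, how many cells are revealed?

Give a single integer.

Answer: 17

Derivation:
Click 1 (5,0) count=0: revealed 15 new [(3,0) (3,1) (3,2) (4,0) (4,1) (4,2) (4,3) (5,0) (5,1) (5,2) (5,3) (6,0) (6,1) (6,2) (6,3)] -> total=15
Click 2 (6,6) count=1: revealed 1 new [(6,6)] -> total=16
Click 3 (4,5) count=2: revealed 1 new [(4,5)] -> total=17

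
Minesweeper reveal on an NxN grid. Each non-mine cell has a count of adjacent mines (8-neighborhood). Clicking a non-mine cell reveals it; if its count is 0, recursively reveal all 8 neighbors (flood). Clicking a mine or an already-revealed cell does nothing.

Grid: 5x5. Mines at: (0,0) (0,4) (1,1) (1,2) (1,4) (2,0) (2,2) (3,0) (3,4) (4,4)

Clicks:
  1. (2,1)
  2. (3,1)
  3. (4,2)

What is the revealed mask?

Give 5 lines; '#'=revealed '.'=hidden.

Click 1 (2,1) count=5: revealed 1 new [(2,1)] -> total=1
Click 2 (3,1) count=3: revealed 1 new [(3,1)] -> total=2
Click 3 (4,2) count=0: revealed 5 new [(3,2) (3,3) (4,1) (4,2) (4,3)] -> total=7

Answer: .....
.....
.#...
.###.
.###.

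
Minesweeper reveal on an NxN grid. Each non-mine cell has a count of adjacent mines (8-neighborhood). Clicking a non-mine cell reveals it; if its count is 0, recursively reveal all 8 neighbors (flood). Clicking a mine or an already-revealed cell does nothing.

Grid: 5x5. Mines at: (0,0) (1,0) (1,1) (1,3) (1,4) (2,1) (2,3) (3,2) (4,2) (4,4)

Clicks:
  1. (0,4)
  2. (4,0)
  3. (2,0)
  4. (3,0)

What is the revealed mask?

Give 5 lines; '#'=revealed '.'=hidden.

Answer: ....#
.....
#....
##...
##...

Derivation:
Click 1 (0,4) count=2: revealed 1 new [(0,4)] -> total=1
Click 2 (4,0) count=0: revealed 4 new [(3,0) (3,1) (4,0) (4,1)] -> total=5
Click 3 (2,0) count=3: revealed 1 new [(2,0)] -> total=6
Click 4 (3,0) count=1: revealed 0 new [(none)] -> total=6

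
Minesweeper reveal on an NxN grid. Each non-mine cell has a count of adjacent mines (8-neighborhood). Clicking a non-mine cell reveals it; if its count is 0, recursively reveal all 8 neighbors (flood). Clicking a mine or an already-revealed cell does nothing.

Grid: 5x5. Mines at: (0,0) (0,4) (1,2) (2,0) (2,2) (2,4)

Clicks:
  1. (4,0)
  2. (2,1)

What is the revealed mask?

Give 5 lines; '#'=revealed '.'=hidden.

Answer: .....
.....
.#...
#####
#####

Derivation:
Click 1 (4,0) count=0: revealed 10 new [(3,0) (3,1) (3,2) (3,3) (3,4) (4,0) (4,1) (4,2) (4,3) (4,4)] -> total=10
Click 2 (2,1) count=3: revealed 1 new [(2,1)] -> total=11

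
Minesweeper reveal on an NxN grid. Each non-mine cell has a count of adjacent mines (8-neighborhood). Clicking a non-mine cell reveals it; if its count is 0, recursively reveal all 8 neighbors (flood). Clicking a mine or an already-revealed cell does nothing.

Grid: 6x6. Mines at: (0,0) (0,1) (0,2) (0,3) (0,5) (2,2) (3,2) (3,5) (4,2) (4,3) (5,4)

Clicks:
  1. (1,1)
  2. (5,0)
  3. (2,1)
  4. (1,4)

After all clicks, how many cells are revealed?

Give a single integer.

Answer: 11

Derivation:
Click 1 (1,1) count=4: revealed 1 new [(1,1)] -> total=1
Click 2 (5,0) count=0: revealed 9 new [(1,0) (2,0) (2,1) (3,0) (3,1) (4,0) (4,1) (5,0) (5,1)] -> total=10
Click 3 (2,1) count=2: revealed 0 new [(none)] -> total=10
Click 4 (1,4) count=2: revealed 1 new [(1,4)] -> total=11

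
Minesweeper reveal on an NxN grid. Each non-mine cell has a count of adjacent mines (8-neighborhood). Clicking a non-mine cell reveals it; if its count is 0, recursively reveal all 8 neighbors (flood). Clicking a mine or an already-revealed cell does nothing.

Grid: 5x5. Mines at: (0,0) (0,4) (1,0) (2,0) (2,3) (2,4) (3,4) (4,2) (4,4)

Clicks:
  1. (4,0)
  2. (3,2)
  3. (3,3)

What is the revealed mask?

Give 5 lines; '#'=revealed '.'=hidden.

Answer: .....
.....
.....
####.
##...

Derivation:
Click 1 (4,0) count=0: revealed 4 new [(3,0) (3,1) (4,0) (4,1)] -> total=4
Click 2 (3,2) count=2: revealed 1 new [(3,2)] -> total=5
Click 3 (3,3) count=5: revealed 1 new [(3,3)] -> total=6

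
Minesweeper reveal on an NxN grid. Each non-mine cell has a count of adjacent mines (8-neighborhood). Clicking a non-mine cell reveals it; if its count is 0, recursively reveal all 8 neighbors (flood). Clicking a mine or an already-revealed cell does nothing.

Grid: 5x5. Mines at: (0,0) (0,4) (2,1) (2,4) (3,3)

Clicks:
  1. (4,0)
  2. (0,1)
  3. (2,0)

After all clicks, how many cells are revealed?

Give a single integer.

Answer: 8

Derivation:
Click 1 (4,0) count=0: revealed 6 new [(3,0) (3,1) (3,2) (4,0) (4,1) (4,2)] -> total=6
Click 2 (0,1) count=1: revealed 1 new [(0,1)] -> total=7
Click 3 (2,0) count=1: revealed 1 new [(2,0)] -> total=8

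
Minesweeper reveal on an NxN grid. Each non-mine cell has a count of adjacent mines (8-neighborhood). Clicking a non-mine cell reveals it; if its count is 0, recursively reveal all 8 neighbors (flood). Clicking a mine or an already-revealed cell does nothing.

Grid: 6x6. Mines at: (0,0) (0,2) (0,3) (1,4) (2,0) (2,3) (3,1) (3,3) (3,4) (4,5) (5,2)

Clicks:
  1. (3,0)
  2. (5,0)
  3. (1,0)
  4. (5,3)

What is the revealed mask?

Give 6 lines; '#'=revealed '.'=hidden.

Click 1 (3,0) count=2: revealed 1 new [(3,0)] -> total=1
Click 2 (5,0) count=0: revealed 4 new [(4,0) (4,1) (5,0) (5,1)] -> total=5
Click 3 (1,0) count=2: revealed 1 new [(1,0)] -> total=6
Click 4 (5,3) count=1: revealed 1 new [(5,3)] -> total=7

Answer: ......
#.....
......
#.....
##....
##.#..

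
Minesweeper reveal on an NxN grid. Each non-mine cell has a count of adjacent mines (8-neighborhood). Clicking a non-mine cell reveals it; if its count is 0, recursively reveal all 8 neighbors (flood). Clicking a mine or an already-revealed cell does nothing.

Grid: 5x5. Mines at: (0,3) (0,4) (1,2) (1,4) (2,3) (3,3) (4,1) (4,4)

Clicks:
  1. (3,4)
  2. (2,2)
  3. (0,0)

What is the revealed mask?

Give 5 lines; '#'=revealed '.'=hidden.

Click 1 (3,4) count=3: revealed 1 new [(3,4)] -> total=1
Click 2 (2,2) count=3: revealed 1 new [(2,2)] -> total=2
Click 3 (0,0) count=0: revealed 8 new [(0,0) (0,1) (1,0) (1,1) (2,0) (2,1) (3,0) (3,1)] -> total=10

Answer: ##...
##...
###..
##..#
.....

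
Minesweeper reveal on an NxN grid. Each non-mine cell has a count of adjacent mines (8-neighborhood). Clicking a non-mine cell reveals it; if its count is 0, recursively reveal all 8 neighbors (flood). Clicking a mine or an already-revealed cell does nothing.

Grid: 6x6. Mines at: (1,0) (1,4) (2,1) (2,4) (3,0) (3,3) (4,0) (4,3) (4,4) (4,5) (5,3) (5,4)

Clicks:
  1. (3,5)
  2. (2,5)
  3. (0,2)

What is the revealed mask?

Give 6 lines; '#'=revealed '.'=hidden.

Answer: .###..
.###..
.....#
.....#
......
......

Derivation:
Click 1 (3,5) count=3: revealed 1 new [(3,5)] -> total=1
Click 2 (2,5) count=2: revealed 1 new [(2,5)] -> total=2
Click 3 (0,2) count=0: revealed 6 new [(0,1) (0,2) (0,3) (1,1) (1,2) (1,3)] -> total=8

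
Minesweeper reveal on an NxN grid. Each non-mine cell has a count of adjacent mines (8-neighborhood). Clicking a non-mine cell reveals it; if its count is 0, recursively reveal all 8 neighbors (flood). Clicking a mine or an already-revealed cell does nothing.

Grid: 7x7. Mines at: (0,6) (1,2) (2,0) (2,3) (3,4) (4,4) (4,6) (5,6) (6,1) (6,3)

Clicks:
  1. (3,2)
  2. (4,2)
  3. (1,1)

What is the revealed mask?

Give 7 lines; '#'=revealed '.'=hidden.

Click 1 (3,2) count=1: revealed 1 new [(3,2)] -> total=1
Click 2 (4,2) count=0: revealed 11 new [(3,0) (3,1) (3,3) (4,0) (4,1) (4,2) (4,3) (5,0) (5,1) (5,2) (5,3)] -> total=12
Click 3 (1,1) count=2: revealed 1 new [(1,1)] -> total=13

Answer: .......
.#.....
.......
####...
####...
####...
.......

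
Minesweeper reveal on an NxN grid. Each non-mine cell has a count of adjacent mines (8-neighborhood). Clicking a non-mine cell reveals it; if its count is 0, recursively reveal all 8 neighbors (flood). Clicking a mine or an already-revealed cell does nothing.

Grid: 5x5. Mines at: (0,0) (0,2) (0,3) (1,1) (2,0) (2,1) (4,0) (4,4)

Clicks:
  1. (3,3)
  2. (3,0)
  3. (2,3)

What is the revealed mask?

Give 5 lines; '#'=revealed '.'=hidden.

Click 1 (3,3) count=1: revealed 1 new [(3,3)] -> total=1
Click 2 (3,0) count=3: revealed 1 new [(3,0)] -> total=2
Click 3 (2,3) count=0: revealed 8 new [(1,2) (1,3) (1,4) (2,2) (2,3) (2,4) (3,2) (3,4)] -> total=10

Answer: .....
..###
..###
#.###
.....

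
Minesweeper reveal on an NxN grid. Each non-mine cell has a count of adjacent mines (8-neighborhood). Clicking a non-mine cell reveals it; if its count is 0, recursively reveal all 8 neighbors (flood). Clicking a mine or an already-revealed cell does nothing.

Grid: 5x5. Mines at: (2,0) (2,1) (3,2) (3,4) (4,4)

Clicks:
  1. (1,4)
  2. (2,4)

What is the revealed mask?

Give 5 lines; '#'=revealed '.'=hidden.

Answer: #####
#####
..###
.....
.....

Derivation:
Click 1 (1,4) count=0: revealed 13 new [(0,0) (0,1) (0,2) (0,3) (0,4) (1,0) (1,1) (1,2) (1,3) (1,4) (2,2) (2,3) (2,4)] -> total=13
Click 2 (2,4) count=1: revealed 0 new [(none)] -> total=13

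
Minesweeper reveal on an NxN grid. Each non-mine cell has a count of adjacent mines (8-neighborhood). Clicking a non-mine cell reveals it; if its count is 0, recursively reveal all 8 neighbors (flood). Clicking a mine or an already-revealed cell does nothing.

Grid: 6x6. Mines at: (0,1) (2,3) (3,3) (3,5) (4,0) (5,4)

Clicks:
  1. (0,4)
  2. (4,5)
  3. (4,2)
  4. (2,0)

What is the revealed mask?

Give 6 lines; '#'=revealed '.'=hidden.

Answer: ..####
######
###.##
###...
..#..#
......

Derivation:
Click 1 (0,4) count=0: revealed 10 new [(0,2) (0,3) (0,4) (0,5) (1,2) (1,3) (1,4) (1,5) (2,4) (2,5)] -> total=10
Click 2 (4,5) count=2: revealed 1 new [(4,5)] -> total=11
Click 3 (4,2) count=1: revealed 1 new [(4,2)] -> total=12
Click 4 (2,0) count=0: revealed 8 new [(1,0) (1,1) (2,0) (2,1) (2,2) (3,0) (3,1) (3,2)] -> total=20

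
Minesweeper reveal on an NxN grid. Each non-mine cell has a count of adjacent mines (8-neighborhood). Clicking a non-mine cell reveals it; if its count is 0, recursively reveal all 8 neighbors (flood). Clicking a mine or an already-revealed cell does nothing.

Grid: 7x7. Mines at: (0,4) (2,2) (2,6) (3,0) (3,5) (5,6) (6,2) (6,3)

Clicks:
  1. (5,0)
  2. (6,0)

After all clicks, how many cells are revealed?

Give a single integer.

Answer: 6

Derivation:
Click 1 (5,0) count=0: revealed 6 new [(4,0) (4,1) (5,0) (5,1) (6,0) (6,1)] -> total=6
Click 2 (6,0) count=0: revealed 0 new [(none)] -> total=6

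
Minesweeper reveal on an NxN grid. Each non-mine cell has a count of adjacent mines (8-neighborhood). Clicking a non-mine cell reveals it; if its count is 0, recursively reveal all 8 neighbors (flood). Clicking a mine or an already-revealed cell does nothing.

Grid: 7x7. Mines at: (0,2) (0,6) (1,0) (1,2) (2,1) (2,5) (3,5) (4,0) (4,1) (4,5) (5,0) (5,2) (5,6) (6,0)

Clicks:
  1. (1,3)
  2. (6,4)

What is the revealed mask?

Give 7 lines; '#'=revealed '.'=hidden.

Answer: .......
...#...
.......
.......
.......
...###.
...###.

Derivation:
Click 1 (1,3) count=2: revealed 1 new [(1,3)] -> total=1
Click 2 (6,4) count=0: revealed 6 new [(5,3) (5,4) (5,5) (6,3) (6,4) (6,5)] -> total=7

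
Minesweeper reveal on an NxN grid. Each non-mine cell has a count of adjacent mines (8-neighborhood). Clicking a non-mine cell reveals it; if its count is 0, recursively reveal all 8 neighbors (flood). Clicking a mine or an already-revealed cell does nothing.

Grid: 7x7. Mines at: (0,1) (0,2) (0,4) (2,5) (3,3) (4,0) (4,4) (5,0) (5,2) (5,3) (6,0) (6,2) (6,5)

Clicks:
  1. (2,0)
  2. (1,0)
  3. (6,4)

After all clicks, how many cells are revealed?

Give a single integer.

Click 1 (2,0) count=0: revealed 9 new [(1,0) (1,1) (1,2) (2,0) (2,1) (2,2) (3,0) (3,1) (3,2)] -> total=9
Click 2 (1,0) count=1: revealed 0 new [(none)] -> total=9
Click 3 (6,4) count=2: revealed 1 new [(6,4)] -> total=10

Answer: 10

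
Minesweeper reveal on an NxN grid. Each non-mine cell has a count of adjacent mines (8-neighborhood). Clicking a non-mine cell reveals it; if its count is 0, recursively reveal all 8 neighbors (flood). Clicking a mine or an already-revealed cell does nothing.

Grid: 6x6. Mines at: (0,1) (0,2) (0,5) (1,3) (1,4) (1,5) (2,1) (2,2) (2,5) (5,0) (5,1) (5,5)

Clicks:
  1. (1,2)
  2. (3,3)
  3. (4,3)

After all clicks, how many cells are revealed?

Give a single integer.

Answer: 10

Derivation:
Click 1 (1,2) count=5: revealed 1 new [(1,2)] -> total=1
Click 2 (3,3) count=1: revealed 1 new [(3,3)] -> total=2
Click 3 (4,3) count=0: revealed 8 new [(3,2) (3,4) (4,2) (4,3) (4,4) (5,2) (5,3) (5,4)] -> total=10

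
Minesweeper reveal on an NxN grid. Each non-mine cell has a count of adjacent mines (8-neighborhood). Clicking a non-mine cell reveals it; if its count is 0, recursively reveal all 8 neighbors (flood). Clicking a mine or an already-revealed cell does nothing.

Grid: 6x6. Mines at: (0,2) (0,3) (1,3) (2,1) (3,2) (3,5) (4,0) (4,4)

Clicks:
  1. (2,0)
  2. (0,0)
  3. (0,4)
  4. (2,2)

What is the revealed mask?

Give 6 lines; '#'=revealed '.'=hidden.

Answer: ##..#.
##....
#.#...
......
......
......

Derivation:
Click 1 (2,0) count=1: revealed 1 new [(2,0)] -> total=1
Click 2 (0,0) count=0: revealed 4 new [(0,0) (0,1) (1,0) (1,1)] -> total=5
Click 3 (0,4) count=2: revealed 1 new [(0,4)] -> total=6
Click 4 (2,2) count=3: revealed 1 new [(2,2)] -> total=7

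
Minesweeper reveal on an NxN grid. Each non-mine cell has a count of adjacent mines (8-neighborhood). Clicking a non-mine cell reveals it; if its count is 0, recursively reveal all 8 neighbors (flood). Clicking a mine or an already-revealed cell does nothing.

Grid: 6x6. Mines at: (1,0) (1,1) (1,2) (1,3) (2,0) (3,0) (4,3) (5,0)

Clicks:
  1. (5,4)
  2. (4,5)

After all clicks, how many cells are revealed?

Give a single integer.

Click 1 (5,4) count=1: revealed 1 new [(5,4)] -> total=1
Click 2 (4,5) count=0: revealed 11 new [(0,4) (0,5) (1,4) (1,5) (2,4) (2,5) (3,4) (3,5) (4,4) (4,5) (5,5)] -> total=12

Answer: 12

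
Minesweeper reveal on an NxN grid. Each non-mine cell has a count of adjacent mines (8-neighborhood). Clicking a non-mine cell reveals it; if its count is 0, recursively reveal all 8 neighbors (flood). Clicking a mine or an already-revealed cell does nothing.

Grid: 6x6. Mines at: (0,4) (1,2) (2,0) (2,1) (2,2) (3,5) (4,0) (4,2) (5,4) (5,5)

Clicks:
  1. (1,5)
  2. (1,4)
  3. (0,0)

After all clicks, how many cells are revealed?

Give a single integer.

Answer: 6

Derivation:
Click 1 (1,5) count=1: revealed 1 new [(1,5)] -> total=1
Click 2 (1,4) count=1: revealed 1 new [(1,4)] -> total=2
Click 3 (0,0) count=0: revealed 4 new [(0,0) (0,1) (1,0) (1,1)] -> total=6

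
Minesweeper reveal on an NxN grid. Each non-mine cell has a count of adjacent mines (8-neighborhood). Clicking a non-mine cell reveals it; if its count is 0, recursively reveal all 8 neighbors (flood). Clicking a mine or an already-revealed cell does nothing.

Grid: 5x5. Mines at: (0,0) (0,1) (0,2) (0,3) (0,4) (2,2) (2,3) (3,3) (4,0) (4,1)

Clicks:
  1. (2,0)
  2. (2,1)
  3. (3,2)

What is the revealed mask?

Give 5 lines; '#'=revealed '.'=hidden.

Answer: .....
##...
##...
###..
.....

Derivation:
Click 1 (2,0) count=0: revealed 6 new [(1,0) (1,1) (2,0) (2,1) (3,0) (3,1)] -> total=6
Click 2 (2,1) count=1: revealed 0 new [(none)] -> total=6
Click 3 (3,2) count=4: revealed 1 new [(3,2)] -> total=7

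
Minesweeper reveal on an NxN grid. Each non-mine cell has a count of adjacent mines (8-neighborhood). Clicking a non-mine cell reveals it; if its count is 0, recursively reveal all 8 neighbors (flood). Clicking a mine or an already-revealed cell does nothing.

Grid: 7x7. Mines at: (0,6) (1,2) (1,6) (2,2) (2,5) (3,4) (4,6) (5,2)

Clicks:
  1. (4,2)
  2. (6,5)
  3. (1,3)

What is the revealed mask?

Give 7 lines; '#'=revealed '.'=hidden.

Answer: .......
...#...
.......
.......
..####.
...####
...####

Derivation:
Click 1 (4,2) count=1: revealed 1 new [(4,2)] -> total=1
Click 2 (6,5) count=0: revealed 11 new [(4,3) (4,4) (4,5) (5,3) (5,4) (5,5) (5,6) (6,3) (6,4) (6,5) (6,6)] -> total=12
Click 3 (1,3) count=2: revealed 1 new [(1,3)] -> total=13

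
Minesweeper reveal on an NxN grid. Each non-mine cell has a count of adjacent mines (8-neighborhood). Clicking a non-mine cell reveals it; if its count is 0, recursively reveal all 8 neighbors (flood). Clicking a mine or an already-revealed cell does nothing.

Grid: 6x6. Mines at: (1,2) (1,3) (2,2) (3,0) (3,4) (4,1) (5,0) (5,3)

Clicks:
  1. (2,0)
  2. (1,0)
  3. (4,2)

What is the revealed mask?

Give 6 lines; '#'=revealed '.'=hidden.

Answer: ##....
##....
##....
......
..#...
......

Derivation:
Click 1 (2,0) count=1: revealed 1 new [(2,0)] -> total=1
Click 2 (1,0) count=0: revealed 5 new [(0,0) (0,1) (1,0) (1,1) (2,1)] -> total=6
Click 3 (4,2) count=2: revealed 1 new [(4,2)] -> total=7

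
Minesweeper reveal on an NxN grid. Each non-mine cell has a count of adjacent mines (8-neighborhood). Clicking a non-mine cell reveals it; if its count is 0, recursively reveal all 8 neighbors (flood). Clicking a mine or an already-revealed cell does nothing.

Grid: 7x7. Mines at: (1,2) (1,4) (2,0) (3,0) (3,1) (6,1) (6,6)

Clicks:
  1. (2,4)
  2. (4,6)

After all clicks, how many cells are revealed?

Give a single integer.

Answer: 28

Derivation:
Click 1 (2,4) count=1: revealed 1 new [(2,4)] -> total=1
Click 2 (4,6) count=0: revealed 27 new [(0,5) (0,6) (1,5) (1,6) (2,2) (2,3) (2,5) (2,6) (3,2) (3,3) (3,4) (3,5) (3,6) (4,2) (4,3) (4,4) (4,5) (4,6) (5,2) (5,3) (5,4) (5,5) (5,6) (6,2) (6,3) (6,4) (6,5)] -> total=28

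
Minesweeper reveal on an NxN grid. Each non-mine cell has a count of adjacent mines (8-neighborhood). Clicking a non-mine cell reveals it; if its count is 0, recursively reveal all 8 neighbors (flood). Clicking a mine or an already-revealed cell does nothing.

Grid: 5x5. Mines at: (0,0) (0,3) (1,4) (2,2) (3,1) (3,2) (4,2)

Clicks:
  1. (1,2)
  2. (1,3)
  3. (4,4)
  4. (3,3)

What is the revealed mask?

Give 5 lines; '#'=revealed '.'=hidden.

Answer: .....
..##.
...##
...##
...##

Derivation:
Click 1 (1,2) count=2: revealed 1 new [(1,2)] -> total=1
Click 2 (1,3) count=3: revealed 1 new [(1,3)] -> total=2
Click 3 (4,4) count=0: revealed 6 new [(2,3) (2,4) (3,3) (3,4) (4,3) (4,4)] -> total=8
Click 4 (3,3) count=3: revealed 0 new [(none)] -> total=8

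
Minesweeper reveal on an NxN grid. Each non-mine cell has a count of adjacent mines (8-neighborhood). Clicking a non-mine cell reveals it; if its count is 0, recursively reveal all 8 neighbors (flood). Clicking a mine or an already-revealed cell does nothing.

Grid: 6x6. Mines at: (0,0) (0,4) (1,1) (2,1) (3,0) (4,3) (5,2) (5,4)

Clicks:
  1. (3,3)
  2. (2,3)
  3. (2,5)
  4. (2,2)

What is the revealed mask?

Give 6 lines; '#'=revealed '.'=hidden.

Click 1 (3,3) count=1: revealed 1 new [(3,3)] -> total=1
Click 2 (2,3) count=0: revealed 13 new [(1,2) (1,3) (1,4) (1,5) (2,2) (2,3) (2,4) (2,5) (3,2) (3,4) (3,5) (4,4) (4,5)] -> total=14
Click 3 (2,5) count=0: revealed 0 new [(none)] -> total=14
Click 4 (2,2) count=2: revealed 0 new [(none)] -> total=14

Answer: ......
..####
..####
..####
....##
......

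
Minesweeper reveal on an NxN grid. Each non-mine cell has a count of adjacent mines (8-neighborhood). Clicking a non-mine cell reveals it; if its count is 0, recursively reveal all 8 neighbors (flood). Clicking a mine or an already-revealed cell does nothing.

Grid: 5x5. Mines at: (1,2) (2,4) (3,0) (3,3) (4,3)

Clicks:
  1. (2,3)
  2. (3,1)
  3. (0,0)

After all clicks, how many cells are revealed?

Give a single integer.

Click 1 (2,3) count=3: revealed 1 new [(2,3)] -> total=1
Click 2 (3,1) count=1: revealed 1 new [(3,1)] -> total=2
Click 3 (0,0) count=0: revealed 6 new [(0,0) (0,1) (1,0) (1,1) (2,0) (2,1)] -> total=8

Answer: 8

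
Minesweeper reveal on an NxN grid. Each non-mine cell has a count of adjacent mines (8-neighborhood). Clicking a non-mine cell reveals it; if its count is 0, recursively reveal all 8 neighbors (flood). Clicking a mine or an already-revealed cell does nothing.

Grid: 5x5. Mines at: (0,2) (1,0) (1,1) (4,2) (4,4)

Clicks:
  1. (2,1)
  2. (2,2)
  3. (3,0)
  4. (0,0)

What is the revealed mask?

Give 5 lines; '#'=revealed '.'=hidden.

Answer: #....
.....
###..
##...
##...

Derivation:
Click 1 (2,1) count=2: revealed 1 new [(2,1)] -> total=1
Click 2 (2,2) count=1: revealed 1 new [(2,2)] -> total=2
Click 3 (3,0) count=0: revealed 5 new [(2,0) (3,0) (3,1) (4,0) (4,1)] -> total=7
Click 4 (0,0) count=2: revealed 1 new [(0,0)] -> total=8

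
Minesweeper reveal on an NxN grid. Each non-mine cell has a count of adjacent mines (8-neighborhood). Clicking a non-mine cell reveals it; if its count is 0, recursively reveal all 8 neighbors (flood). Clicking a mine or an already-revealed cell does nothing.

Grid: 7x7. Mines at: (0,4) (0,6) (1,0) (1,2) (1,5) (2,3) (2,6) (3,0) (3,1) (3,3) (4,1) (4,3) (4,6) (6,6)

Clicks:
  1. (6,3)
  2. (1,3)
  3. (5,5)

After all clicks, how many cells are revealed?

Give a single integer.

Answer: 13

Derivation:
Click 1 (6,3) count=0: revealed 12 new [(5,0) (5,1) (5,2) (5,3) (5,4) (5,5) (6,0) (6,1) (6,2) (6,3) (6,4) (6,5)] -> total=12
Click 2 (1,3) count=3: revealed 1 new [(1,3)] -> total=13
Click 3 (5,5) count=2: revealed 0 new [(none)] -> total=13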